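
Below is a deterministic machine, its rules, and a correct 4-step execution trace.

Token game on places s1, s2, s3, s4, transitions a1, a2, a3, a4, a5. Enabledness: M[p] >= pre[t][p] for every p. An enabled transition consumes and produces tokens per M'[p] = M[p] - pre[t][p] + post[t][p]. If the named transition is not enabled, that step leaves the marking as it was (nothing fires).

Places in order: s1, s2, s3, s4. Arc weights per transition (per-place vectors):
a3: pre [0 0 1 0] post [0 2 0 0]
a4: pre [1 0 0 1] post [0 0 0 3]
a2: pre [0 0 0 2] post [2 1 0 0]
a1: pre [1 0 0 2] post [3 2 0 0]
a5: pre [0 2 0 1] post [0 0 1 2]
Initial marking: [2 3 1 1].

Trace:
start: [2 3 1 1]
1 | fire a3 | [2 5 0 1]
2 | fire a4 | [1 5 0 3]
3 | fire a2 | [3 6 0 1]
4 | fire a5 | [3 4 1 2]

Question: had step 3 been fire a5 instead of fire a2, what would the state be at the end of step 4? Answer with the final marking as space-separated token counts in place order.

(re-executing from step 3 with the substitution; state before step 3: [1 5 0 3])
3 | fire a5 | [1 3 1 4]
4 | fire a5 | [1 1 2 5]

1 1 2 5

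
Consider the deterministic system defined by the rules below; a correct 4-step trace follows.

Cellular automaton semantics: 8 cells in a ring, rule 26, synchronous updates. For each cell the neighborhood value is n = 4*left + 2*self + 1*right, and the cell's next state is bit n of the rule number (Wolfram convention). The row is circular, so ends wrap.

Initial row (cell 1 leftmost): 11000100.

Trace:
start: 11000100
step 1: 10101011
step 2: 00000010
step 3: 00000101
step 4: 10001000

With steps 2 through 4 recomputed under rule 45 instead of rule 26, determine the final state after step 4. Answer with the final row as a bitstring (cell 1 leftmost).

(re-executing steps 2..4 under rule 45; state before step 2: 10101011)
step 2: 01111110
step 3: 01000000
step 4: 01011111

01011111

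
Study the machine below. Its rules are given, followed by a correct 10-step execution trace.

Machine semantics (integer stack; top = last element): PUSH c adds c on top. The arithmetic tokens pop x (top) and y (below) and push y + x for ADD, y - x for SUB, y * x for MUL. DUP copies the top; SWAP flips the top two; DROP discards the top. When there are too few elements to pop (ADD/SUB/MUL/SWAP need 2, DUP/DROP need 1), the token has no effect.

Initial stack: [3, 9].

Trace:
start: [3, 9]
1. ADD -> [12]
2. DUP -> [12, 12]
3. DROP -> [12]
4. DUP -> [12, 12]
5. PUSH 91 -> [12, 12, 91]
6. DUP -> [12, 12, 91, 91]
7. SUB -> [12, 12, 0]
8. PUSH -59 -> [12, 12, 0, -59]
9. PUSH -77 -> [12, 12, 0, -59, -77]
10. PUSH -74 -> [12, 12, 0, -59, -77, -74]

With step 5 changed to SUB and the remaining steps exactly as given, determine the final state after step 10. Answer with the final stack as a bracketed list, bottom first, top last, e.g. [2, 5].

(re-executing from step 5 with the substitution; state before step 5: [12, 12])
5. SUB -> [0]
6. DUP -> [0, 0]
7. SUB -> [0]
8. PUSH -59 -> [0, -59]
9. PUSH -77 -> [0, -59, -77]
10. PUSH -74 -> [0, -59, -77, -74]

[0, -59, -77, -74]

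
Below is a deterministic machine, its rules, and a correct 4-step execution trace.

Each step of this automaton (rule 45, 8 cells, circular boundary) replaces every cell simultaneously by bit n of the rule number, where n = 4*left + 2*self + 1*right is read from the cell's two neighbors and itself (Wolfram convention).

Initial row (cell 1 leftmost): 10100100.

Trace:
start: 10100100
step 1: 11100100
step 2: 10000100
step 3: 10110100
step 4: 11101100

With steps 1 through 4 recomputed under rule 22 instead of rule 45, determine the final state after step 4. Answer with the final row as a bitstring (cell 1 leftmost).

(re-executing steps 1..4 under rule 22; state before step 1: 10100100)
step 1: 10111111
step 2: 00000000
step 3: 00000000
step 4: 00000000

00000000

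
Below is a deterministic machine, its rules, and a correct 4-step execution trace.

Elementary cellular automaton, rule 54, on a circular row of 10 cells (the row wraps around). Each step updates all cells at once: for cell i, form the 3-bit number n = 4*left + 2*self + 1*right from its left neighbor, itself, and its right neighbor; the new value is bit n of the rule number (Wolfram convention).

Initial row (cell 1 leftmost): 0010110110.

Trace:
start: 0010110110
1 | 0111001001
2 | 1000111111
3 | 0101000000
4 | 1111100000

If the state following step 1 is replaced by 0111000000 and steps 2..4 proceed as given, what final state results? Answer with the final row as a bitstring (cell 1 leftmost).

0010001010

state after step 1 := 0111000000
2 | 1000100000
3 | 1101110001
4 | 0010001010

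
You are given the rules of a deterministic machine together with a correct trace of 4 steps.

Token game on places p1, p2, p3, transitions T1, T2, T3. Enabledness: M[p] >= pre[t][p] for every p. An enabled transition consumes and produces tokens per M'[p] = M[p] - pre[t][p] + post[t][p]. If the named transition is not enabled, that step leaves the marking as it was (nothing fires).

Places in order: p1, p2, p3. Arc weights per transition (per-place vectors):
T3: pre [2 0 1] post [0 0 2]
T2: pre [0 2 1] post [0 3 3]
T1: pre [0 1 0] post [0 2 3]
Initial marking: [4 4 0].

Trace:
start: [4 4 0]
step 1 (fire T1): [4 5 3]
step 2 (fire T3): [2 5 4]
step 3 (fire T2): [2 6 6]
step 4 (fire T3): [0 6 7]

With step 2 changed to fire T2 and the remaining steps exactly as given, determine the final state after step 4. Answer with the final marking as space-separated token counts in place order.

(re-executing from step 2 with the substitution; state before step 2: [4 5 3])
step 2 (fire T2): [4 6 5]
step 3 (fire T2): [4 7 7]
step 4 (fire T3): [2 7 8]

2 7 8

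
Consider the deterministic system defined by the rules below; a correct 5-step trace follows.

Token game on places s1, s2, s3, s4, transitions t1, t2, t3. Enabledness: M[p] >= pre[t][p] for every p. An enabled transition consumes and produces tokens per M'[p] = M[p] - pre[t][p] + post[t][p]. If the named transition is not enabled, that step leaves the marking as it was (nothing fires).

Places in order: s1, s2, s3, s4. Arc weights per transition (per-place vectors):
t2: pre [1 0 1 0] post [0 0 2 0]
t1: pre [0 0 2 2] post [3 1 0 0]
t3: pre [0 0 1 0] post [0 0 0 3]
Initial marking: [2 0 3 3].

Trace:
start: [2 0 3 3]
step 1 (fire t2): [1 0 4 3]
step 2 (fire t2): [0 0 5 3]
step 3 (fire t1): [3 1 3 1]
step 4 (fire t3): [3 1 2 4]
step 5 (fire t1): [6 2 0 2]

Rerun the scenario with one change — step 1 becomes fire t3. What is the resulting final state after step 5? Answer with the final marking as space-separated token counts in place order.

4 1 0 7

(re-executing from step 1 with the substitution; state before step 1: [2 0 3 3])
step 1 (fire t3): [2 0 2 6]
step 2 (fire t2): [1 0 3 6]
step 3 (fire t1): [4 1 1 4]
step 4 (fire t3): [4 1 0 7]
step 5 (fire t1): [4 1 0 7]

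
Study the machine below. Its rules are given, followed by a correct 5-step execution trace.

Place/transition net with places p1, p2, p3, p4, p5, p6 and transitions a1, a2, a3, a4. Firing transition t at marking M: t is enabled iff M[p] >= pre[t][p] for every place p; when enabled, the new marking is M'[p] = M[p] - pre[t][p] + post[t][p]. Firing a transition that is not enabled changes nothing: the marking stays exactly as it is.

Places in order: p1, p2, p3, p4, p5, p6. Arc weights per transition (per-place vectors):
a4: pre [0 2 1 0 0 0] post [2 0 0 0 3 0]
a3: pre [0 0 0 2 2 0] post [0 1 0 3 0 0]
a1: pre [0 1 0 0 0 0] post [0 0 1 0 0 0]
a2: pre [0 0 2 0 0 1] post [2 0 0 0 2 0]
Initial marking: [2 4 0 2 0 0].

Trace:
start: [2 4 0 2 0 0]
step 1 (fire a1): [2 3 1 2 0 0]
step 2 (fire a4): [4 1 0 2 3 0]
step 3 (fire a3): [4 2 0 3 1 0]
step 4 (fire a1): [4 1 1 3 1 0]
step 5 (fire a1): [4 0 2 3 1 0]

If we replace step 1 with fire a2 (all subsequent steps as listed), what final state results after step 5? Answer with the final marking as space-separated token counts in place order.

(re-executing from step 1 with the substitution; state before step 1: [2 4 0 2 0 0])
step 1 (fire a2): [2 4 0 2 0 0]
step 2 (fire a4): [2 4 0 2 0 0]
step 3 (fire a3): [2 4 0 2 0 0]
step 4 (fire a1): [2 3 1 2 0 0]
step 5 (fire a1): [2 2 2 2 0 0]

2 2 2 2 0 0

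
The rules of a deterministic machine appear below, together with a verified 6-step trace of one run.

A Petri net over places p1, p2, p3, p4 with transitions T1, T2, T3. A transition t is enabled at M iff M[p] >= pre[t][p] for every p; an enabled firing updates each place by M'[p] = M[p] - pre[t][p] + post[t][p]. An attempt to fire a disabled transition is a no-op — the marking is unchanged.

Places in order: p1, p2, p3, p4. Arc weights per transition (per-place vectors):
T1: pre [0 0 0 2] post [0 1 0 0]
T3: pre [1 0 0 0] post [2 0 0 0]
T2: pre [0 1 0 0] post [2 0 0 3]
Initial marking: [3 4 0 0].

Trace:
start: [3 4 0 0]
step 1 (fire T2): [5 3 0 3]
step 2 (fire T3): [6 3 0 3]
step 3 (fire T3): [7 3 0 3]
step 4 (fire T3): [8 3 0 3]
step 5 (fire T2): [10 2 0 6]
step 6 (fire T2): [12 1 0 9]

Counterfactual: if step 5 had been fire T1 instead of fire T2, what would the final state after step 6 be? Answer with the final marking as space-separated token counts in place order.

(re-executing from step 5 with the substitution; state before step 5: [8 3 0 3])
step 5 (fire T1): [8 4 0 1]
step 6 (fire T2): [10 3 0 4]

10 3 0 4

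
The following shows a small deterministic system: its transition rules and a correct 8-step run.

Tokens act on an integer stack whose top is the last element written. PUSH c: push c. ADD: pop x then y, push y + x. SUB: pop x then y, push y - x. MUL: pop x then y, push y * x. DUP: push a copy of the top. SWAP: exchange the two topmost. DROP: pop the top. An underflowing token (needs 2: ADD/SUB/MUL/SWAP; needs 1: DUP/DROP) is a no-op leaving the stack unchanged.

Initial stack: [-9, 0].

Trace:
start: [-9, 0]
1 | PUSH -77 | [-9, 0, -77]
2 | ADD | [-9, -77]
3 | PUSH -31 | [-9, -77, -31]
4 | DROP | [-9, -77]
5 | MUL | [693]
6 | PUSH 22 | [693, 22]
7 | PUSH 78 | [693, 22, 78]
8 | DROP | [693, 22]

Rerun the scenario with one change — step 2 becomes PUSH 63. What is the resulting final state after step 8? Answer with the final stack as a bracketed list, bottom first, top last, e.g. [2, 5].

[-9, 0, -4851, 22]

(re-executing from step 2 with the substitution; state before step 2: [-9, 0, -77])
2 | PUSH 63 | [-9, 0, -77, 63]
3 | PUSH -31 | [-9, 0, -77, 63, -31]
4 | DROP | [-9, 0, -77, 63]
5 | MUL | [-9, 0, -4851]
6 | PUSH 22 | [-9, 0, -4851, 22]
7 | PUSH 78 | [-9, 0, -4851, 22, 78]
8 | DROP | [-9, 0, -4851, 22]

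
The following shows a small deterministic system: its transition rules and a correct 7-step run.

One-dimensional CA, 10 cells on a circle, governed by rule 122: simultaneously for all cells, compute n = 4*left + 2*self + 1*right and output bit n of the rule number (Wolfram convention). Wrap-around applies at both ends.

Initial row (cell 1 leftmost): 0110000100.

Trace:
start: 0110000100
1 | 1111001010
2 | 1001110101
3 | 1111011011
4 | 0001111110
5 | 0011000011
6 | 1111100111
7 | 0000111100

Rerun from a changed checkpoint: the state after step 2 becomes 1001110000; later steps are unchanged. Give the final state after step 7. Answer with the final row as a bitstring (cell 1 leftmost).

state after step 2 := 1001110000
3 | 0111011001
4 | 1101111110
5 | 1111000011
6 | 0001100110
7 | 0011111111

0011111111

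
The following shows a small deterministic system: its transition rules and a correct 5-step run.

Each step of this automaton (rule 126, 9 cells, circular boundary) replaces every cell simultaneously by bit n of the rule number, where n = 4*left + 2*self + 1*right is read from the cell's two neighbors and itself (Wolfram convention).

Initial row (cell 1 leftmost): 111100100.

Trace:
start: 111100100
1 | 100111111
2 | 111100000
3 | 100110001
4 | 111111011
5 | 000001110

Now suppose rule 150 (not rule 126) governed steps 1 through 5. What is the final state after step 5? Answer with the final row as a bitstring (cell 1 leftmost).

(re-executing steps 1..5 under rule 150; state before step 1: 111100100)
1 | 011011111
2 | 000001110
3 | 000010101
4 | 100110101
5 | 011000100

011000100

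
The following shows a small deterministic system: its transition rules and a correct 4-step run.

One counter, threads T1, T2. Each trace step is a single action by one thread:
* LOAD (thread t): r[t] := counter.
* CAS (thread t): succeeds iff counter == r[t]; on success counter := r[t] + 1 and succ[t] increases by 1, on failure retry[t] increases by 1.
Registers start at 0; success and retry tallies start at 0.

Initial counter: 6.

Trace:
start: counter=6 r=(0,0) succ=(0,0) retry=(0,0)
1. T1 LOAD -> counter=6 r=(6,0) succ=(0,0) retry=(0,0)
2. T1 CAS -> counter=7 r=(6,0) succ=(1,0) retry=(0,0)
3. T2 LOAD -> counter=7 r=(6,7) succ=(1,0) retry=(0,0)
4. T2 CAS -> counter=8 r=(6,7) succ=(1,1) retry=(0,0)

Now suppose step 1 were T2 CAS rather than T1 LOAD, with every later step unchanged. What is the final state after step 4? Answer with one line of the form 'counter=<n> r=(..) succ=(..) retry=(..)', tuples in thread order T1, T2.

(re-executing from step 1 with the substitution; state before step 1: counter=6 r=(0,0) succ=(0,0) retry=(0,0))
1. T2 CAS -> counter=6 r=(0,0) succ=(0,0) retry=(0,1)
2. T1 CAS -> counter=6 r=(0,0) succ=(0,0) retry=(1,1)
3. T2 LOAD -> counter=6 r=(0,6) succ=(0,0) retry=(1,1)
4. T2 CAS -> counter=7 r=(0,6) succ=(0,1) retry=(1,1)

counter=7 r=(0,6) succ=(0,1) retry=(1,1)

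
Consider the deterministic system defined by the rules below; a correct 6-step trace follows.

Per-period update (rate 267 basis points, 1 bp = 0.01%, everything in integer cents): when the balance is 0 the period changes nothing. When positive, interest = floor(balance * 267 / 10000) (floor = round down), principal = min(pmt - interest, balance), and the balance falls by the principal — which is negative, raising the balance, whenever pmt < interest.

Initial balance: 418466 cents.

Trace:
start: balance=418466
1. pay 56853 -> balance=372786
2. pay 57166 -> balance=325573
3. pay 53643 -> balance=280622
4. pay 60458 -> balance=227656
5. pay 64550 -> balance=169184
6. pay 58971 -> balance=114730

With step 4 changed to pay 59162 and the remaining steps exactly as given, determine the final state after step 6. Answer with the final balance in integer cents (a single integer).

116096

(re-executing from step 4 with the substitution; state before step 4: balance=280622)
4. pay 59162 -> balance=228952
5. pay 64550 -> balance=170515
6. pay 58971 -> balance=116096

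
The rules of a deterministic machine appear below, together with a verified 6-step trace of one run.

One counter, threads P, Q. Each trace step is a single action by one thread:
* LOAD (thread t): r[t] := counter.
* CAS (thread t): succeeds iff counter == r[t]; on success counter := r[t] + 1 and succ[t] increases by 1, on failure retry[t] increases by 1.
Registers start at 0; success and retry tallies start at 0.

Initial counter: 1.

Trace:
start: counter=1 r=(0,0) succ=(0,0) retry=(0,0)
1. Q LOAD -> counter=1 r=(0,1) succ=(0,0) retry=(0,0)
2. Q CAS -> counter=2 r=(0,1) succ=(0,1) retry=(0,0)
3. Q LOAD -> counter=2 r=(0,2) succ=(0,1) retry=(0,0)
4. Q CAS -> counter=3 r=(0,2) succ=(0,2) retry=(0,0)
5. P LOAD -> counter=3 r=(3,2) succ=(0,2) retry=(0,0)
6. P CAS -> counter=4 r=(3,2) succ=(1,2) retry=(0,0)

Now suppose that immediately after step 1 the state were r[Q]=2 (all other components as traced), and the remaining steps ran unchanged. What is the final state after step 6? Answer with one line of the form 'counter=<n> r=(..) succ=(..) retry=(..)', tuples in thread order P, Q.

state after step 1 := counter=1 r=(0,2) succ=(0,0) retry=(0,0)
2. Q CAS -> counter=1 r=(0,2) succ=(0,0) retry=(0,1)
3. Q LOAD -> counter=1 r=(0,1) succ=(0,0) retry=(0,1)
4. Q CAS -> counter=2 r=(0,1) succ=(0,1) retry=(0,1)
5. P LOAD -> counter=2 r=(2,1) succ=(0,1) retry=(0,1)
6. P CAS -> counter=3 r=(2,1) succ=(1,1) retry=(0,1)

counter=3 r=(2,1) succ=(1,1) retry=(0,1)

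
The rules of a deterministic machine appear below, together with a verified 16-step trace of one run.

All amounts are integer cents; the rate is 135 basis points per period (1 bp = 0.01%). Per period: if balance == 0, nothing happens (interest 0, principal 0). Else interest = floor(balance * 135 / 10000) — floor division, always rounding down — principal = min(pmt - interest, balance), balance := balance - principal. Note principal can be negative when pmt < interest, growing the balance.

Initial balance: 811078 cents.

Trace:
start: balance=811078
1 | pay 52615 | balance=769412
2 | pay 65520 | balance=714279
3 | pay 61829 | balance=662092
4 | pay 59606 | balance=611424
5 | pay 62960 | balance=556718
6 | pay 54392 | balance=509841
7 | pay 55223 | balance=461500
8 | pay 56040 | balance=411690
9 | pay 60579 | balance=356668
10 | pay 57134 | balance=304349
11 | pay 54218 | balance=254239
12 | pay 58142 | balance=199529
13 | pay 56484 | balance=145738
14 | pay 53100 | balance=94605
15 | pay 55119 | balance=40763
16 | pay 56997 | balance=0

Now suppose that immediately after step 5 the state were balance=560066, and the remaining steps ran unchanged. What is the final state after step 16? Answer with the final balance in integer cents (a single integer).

0

state after step 5 := balance=560066
6 | pay 54392 | balance=513234
7 | pay 55223 | balance=464939
8 | pay 56040 | balance=415175
9 | pay 60579 | balance=360200
10 | pay 57134 | balance=307928
11 | pay 54218 | balance=257867
12 | pay 58142 | balance=203206
13 | pay 56484 | balance=149465
14 | pay 53100 | balance=98382
15 | pay 55119 | balance=44591
16 | pay 56997 | balance=0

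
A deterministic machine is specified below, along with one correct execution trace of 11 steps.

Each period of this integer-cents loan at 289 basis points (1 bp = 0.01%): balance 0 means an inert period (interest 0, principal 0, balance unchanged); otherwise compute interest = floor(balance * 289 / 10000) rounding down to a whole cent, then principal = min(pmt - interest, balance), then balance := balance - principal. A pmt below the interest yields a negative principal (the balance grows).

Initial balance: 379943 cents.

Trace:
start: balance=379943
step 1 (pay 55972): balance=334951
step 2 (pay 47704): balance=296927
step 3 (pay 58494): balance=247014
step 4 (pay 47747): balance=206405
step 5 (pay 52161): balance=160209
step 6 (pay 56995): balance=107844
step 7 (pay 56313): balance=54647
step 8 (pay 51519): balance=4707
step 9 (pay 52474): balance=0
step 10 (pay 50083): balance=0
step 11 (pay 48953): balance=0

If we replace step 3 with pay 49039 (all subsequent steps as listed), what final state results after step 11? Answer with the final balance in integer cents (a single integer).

(re-executing from step 3 with the substitution; state before step 3: balance=296927)
step 3 (pay 49039): balance=256469
step 4 (pay 47747): balance=216133
step 5 (pay 52161): balance=170218
step 6 (pay 56995): balance=118142
step 7 (pay 56313): balance=65243
step 8 (pay 51519): balance=15609
step 9 (pay 52474): balance=0
step 10 (pay 50083): balance=0
step 11 (pay 48953): balance=0

0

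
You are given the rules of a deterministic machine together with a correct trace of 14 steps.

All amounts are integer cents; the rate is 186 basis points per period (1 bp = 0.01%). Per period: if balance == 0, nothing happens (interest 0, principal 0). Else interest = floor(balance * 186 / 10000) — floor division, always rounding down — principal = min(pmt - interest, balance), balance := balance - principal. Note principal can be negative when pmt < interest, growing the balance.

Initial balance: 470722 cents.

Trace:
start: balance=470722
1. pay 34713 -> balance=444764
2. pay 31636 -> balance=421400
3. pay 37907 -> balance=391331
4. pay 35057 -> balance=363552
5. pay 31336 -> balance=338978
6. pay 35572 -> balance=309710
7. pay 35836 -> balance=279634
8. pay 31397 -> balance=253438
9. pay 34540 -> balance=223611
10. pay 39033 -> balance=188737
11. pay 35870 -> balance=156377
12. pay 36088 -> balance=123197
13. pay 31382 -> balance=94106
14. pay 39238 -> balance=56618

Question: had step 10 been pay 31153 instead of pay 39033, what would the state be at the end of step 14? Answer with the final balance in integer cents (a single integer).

(re-executing from step 10 with the substitution; state before step 10: balance=223611)
10. pay 31153 -> balance=196617
11. pay 35870 -> balance=164404
12. pay 36088 -> balance=131373
13. pay 31382 -> balance=102434
14. pay 39238 -> balance=65101

65101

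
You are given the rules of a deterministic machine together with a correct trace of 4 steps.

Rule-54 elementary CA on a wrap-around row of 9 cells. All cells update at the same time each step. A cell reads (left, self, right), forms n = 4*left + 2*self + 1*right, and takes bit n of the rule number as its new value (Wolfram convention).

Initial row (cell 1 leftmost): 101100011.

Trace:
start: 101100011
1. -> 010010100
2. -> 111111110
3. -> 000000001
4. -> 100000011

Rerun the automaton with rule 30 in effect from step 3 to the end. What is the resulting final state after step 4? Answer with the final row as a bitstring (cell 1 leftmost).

(re-executing steps 3..4 under rule 30; state before step 3: 111111110)
3. -> 100000000
4. -> 110000001

110000001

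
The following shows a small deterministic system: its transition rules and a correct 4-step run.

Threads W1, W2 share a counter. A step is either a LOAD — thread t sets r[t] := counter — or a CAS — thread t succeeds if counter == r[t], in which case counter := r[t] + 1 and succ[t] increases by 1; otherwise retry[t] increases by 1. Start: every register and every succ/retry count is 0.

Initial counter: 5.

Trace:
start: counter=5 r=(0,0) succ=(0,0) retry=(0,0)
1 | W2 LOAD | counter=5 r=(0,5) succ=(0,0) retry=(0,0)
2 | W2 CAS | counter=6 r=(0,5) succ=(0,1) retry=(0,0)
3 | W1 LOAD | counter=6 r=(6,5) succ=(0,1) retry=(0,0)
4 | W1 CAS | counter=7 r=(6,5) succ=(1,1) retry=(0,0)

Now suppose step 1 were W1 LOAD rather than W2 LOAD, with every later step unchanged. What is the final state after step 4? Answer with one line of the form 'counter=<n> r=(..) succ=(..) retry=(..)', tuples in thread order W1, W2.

counter=6 r=(5,0) succ=(1,0) retry=(0,1)

(re-executing from step 1 with the substitution; state before step 1: counter=5 r=(0,0) succ=(0,0) retry=(0,0))
1 | W1 LOAD | counter=5 r=(5,0) succ=(0,0) retry=(0,0)
2 | W2 CAS | counter=5 r=(5,0) succ=(0,0) retry=(0,1)
3 | W1 LOAD | counter=5 r=(5,0) succ=(0,0) retry=(0,1)
4 | W1 CAS | counter=6 r=(5,0) succ=(1,0) retry=(0,1)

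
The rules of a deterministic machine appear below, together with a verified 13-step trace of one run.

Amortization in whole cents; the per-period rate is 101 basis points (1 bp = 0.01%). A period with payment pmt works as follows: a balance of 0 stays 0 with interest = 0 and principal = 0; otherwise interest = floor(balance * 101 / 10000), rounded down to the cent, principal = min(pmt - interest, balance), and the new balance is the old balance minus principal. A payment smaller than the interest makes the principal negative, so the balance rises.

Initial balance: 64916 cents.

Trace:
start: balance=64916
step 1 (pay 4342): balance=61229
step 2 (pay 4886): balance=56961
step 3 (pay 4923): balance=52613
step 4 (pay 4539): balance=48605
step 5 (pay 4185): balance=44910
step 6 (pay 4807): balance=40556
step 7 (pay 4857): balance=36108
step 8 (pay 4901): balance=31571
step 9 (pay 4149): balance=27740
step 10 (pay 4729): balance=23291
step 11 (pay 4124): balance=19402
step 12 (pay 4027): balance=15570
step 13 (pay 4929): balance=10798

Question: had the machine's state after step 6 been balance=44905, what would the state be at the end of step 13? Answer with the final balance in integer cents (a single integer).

15464

state after step 6 := balance=44905
step 7 (pay 4857): balance=40501
step 8 (pay 4901): balance=36009
step 9 (pay 4149): balance=32223
step 10 (pay 4729): balance=27819
step 11 (pay 4124): balance=23975
step 12 (pay 4027): balance=20190
step 13 (pay 4929): balance=15464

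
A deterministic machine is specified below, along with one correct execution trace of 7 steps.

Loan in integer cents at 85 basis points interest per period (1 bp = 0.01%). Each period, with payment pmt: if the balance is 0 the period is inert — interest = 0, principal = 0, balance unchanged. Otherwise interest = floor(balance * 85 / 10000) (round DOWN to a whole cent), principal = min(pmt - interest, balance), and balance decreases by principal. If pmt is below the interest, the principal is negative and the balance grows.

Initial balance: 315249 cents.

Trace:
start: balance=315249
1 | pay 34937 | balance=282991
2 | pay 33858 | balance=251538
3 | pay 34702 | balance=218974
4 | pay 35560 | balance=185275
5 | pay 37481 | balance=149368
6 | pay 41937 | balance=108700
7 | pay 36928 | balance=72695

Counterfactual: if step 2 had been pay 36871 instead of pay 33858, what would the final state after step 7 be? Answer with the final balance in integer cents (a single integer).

(re-executing from step 2 with the substitution; state before step 2: balance=282991)
2 | pay 36871 | balance=248525
3 | pay 34702 | balance=215935
4 | pay 35560 | balance=182210
5 | pay 37481 | balance=146277
6 | pay 41937 | balance=105583
7 | pay 36928 | balance=69552

69552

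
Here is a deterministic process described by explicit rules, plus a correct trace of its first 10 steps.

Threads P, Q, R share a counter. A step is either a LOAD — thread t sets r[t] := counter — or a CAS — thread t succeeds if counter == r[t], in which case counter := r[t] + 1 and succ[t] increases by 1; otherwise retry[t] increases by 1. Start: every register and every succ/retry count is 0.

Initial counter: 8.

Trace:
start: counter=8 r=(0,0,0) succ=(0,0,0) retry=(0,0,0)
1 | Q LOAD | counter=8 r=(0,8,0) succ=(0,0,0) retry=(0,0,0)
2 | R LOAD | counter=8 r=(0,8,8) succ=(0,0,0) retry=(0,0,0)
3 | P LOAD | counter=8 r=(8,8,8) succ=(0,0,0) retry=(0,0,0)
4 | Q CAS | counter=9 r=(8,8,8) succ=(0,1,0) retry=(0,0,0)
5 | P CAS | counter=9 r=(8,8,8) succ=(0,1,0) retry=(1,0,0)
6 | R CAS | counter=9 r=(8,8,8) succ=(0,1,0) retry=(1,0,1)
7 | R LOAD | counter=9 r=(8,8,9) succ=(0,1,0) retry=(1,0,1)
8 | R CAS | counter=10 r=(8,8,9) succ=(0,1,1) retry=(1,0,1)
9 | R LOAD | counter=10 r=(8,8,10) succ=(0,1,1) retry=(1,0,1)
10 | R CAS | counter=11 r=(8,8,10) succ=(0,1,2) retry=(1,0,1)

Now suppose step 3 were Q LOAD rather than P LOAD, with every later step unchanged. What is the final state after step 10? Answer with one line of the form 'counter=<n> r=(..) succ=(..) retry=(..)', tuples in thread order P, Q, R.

(re-executing from step 3 with the substitution; state before step 3: counter=8 r=(0,8,8) succ=(0,0,0) retry=(0,0,0))
3 | Q LOAD | counter=8 r=(0,8,8) succ=(0,0,0) retry=(0,0,0)
4 | Q CAS | counter=9 r=(0,8,8) succ=(0,1,0) retry=(0,0,0)
5 | P CAS | counter=9 r=(0,8,8) succ=(0,1,0) retry=(1,0,0)
6 | R CAS | counter=9 r=(0,8,8) succ=(0,1,0) retry=(1,0,1)
7 | R LOAD | counter=9 r=(0,8,9) succ=(0,1,0) retry=(1,0,1)
8 | R CAS | counter=10 r=(0,8,9) succ=(0,1,1) retry=(1,0,1)
9 | R LOAD | counter=10 r=(0,8,10) succ=(0,1,1) retry=(1,0,1)
10 | R CAS | counter=11 r=(0,8,10) succ=(0,1,2) retry=(1,0,1)

counter=11 r=(0,8,10) succ=(0,1,2) retry=(1,0,1)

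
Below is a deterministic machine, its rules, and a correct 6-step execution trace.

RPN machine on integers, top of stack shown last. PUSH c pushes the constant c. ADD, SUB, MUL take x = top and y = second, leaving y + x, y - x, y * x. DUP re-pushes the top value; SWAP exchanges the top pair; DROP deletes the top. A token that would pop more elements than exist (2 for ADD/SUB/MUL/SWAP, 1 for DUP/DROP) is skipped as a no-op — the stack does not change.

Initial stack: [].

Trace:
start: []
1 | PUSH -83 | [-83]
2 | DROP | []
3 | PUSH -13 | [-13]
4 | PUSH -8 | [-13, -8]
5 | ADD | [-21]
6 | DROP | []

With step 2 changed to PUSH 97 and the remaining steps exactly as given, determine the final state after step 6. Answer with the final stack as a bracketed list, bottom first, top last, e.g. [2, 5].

[-83, 97]

(re-executing from step 2 with the substitution; state before step 2: [-83])
2 | PUSH 97 | [-83, 97]
3 | PUSH -13 | [-83, 97, -13]
4 | PUSH -8 | [-83, 97, -13, -8]
5 | ADD | [-83, 97, -21]
6 | DROP | [-83, 97]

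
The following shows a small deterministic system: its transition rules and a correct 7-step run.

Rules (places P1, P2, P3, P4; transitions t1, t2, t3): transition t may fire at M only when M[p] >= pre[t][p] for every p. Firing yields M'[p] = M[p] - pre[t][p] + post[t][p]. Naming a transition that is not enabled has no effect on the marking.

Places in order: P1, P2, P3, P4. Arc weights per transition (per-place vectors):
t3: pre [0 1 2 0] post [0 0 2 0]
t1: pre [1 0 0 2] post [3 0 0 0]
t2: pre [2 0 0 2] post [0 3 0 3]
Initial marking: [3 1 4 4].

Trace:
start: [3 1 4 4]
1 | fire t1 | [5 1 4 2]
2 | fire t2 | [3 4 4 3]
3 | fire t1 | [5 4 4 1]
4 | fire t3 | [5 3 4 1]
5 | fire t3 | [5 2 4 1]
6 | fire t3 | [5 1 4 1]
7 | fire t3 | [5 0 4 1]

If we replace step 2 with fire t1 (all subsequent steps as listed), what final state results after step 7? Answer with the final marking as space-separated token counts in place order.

(re-executing from step 2 with the substitution; state before step 2: [5 1 4 2])
2 | fire t1 | [7 1 4 0]
3 | fire t1 | [7 1 4 0]
4 | fire t3 | [7 0 4 0]
5 | fire t3 | [7 0 4 0]
6 | fire t3 | [7 0 4 0]
7 | fire t3 | [7 0 4 0]

7 0 4 0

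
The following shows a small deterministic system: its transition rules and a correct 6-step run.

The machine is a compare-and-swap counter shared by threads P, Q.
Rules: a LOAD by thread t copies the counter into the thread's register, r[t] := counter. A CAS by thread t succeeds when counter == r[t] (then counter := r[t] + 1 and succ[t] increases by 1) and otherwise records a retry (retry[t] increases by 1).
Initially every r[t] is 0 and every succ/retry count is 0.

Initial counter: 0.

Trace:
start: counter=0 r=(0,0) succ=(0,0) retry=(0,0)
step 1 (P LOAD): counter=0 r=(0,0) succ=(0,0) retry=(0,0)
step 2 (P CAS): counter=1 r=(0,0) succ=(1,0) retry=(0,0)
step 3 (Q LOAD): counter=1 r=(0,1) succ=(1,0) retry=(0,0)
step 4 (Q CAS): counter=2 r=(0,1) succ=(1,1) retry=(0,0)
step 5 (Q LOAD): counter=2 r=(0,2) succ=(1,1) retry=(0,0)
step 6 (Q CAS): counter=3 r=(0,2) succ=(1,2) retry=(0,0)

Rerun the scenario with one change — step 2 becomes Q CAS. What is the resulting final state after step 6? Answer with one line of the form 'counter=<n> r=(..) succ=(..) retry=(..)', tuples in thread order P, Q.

(re-executing from step 2 with the substitution; state before step 2: counter=0 r=(0,0) succ=(0,0) retry=(0,0))
step 2 (Q CAS): counter=1 r=(0,0) succ=(0,1) retry=(0,0)
step 3 (Q LOAD): counter=1 r=(0,1) succ=(0,1) retry=(0,0)
step 4 (Q CAS): counter=2 r=(0,1) succ=(0,2) retry=(0,0)
step 5 (Q LOAD): counter=2 r=(0,2) succ=(0,2) retry=(0,0)
step 6 (Q CAS): counter=3 r=(0,2) succ=(0,3) retry=(0,0)

counter=3 r=(0,2) succ=(0,3) retry=(0,0)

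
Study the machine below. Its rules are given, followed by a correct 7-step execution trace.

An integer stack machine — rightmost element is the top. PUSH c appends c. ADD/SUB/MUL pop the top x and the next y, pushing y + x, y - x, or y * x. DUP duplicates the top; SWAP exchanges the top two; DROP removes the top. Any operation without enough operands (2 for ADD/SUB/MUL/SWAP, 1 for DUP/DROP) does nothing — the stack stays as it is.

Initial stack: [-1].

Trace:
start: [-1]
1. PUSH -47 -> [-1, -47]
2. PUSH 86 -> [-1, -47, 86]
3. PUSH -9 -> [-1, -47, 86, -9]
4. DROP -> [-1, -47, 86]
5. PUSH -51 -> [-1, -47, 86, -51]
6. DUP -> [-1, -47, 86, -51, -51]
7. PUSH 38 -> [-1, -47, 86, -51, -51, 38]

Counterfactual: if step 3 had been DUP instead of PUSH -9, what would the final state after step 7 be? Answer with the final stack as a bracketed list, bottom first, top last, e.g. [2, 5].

[-1, -47, 86, -51, -51, 38]

(re-executing from step 3 with the substitution; state before step 3: [-1, -47, 86])
3. DUP -> [-1, -47, 86, 86]
4. DROP -> [-1, -47, 86]
5. PUSH -51 -> [-1, -47, 86, -51]
6. DUP -> [-1, -47, 86, -51, -51]
7. PUSH 38 -> [-1, -47, 86, -51, -51, 38]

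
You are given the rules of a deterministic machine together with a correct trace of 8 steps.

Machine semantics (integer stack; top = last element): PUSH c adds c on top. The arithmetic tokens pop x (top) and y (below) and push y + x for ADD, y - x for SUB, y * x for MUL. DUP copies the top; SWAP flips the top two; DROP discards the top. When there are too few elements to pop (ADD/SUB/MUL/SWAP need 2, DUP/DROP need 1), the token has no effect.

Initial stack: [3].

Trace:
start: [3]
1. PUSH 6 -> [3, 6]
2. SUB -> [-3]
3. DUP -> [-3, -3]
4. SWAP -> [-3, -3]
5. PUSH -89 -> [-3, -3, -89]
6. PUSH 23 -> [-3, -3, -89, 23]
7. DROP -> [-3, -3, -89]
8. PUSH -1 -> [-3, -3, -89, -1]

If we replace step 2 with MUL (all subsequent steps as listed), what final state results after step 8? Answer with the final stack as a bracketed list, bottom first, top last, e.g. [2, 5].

[18, 18, -89, -1]

(re-executing from step 2 with the substitution; state before step 2: [3, 6])
2. MUL -> [18]
3. DUP -> [18, 18]
4. SWAP -> [18, 18]
5. PUSH -89 -> [18, 18, -89]
6. PUSH 23 -> [18, 18, -89, 23]
7. DROP -> [18, 18, -89]
8. PUSH -1 -> [18, 18, -89, -1]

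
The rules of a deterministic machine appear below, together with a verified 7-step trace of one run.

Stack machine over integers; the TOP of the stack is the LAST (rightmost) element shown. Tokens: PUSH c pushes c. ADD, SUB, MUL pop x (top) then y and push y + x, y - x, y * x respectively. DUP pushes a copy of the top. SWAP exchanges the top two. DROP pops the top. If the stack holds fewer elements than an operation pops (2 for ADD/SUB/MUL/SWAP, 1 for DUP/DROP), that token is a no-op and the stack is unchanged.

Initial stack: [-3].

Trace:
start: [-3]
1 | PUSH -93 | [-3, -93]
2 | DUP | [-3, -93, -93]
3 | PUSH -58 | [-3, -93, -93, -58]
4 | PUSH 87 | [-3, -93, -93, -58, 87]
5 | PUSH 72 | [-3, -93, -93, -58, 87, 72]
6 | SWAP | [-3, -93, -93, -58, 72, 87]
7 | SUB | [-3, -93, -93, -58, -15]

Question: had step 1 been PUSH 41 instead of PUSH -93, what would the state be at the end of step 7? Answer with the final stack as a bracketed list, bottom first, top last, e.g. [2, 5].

[-3, 41, 41, -58, -15]

(re-executing from step 1 with the substitution; state before step 1: [-3])
1 | PUSH 41 | [-3, 41]
2 | DUP | [-3, 41, 41]
3 | PUSH -58 | [-3, 41, 41, -58]
4 | PUSH 87 | [-3, 41, 41, -58, 87]
5 | PUSH 72 | [-3, 41, 41, -58, 87, 72]
6 | SWAP | [-3, 41, 41, -58, 72, 87]
7 | SUB | [-3, 41, 41, -58, -15]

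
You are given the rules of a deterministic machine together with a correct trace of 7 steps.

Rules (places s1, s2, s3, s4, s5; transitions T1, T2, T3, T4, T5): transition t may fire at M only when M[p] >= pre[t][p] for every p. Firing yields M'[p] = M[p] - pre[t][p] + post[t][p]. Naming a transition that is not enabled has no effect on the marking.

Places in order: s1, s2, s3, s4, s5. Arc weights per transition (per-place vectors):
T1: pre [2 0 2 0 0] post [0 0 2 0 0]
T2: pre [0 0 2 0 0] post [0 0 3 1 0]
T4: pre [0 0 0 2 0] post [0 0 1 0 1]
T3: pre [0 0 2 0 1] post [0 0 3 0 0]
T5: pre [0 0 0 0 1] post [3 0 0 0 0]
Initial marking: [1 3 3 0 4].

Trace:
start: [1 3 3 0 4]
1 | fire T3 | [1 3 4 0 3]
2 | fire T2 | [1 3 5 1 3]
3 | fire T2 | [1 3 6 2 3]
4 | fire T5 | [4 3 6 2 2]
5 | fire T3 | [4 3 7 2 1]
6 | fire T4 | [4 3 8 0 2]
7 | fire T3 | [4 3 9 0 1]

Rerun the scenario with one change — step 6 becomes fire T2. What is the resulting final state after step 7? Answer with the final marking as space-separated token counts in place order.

4 3 9 3 0

(re-executing from step 6 with the substitution; state before step 6: [4 3 7 2 1])
6 | fire T2 | [4 3 8 3 1]
7 | fire T3 | [4 3 9 3 0]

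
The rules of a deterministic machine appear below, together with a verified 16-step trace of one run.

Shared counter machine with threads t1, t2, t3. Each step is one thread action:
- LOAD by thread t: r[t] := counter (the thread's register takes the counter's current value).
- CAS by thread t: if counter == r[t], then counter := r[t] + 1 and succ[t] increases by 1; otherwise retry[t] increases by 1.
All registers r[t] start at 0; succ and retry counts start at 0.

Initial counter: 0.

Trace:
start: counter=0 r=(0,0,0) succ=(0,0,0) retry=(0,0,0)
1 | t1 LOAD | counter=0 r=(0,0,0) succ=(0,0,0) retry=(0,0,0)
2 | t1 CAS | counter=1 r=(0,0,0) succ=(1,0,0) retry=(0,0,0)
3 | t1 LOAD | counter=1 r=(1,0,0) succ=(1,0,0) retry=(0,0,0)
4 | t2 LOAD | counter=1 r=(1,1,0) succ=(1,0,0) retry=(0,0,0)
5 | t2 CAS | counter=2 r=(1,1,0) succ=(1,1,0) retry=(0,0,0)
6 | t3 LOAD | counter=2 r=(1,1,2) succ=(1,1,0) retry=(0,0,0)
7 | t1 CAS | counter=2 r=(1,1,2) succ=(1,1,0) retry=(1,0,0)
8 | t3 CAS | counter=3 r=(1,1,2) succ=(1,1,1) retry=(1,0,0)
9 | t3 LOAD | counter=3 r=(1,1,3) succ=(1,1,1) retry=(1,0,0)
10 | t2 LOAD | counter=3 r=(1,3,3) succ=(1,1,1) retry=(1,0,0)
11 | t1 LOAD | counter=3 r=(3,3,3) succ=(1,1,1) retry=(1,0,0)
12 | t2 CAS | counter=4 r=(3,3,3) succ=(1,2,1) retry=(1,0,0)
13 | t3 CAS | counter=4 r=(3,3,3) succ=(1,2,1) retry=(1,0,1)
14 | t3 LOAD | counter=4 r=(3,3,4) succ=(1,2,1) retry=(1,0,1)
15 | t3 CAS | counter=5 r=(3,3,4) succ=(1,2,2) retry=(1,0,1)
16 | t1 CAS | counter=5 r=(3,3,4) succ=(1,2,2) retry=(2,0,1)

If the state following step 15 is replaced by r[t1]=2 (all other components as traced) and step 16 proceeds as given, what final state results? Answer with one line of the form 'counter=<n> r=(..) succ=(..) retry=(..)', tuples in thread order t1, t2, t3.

state after step 15 := counter=5 r=(2,3,4) succ=(1,2,2) retry=(1,0,1)
16 | t1 CAS | counter=5 r=(2,3,4) succ=(1,2,2) retry=(2,0,1)

counter=5 r=(2,3,4) succ=(1,2,2) retry=(2,0,1)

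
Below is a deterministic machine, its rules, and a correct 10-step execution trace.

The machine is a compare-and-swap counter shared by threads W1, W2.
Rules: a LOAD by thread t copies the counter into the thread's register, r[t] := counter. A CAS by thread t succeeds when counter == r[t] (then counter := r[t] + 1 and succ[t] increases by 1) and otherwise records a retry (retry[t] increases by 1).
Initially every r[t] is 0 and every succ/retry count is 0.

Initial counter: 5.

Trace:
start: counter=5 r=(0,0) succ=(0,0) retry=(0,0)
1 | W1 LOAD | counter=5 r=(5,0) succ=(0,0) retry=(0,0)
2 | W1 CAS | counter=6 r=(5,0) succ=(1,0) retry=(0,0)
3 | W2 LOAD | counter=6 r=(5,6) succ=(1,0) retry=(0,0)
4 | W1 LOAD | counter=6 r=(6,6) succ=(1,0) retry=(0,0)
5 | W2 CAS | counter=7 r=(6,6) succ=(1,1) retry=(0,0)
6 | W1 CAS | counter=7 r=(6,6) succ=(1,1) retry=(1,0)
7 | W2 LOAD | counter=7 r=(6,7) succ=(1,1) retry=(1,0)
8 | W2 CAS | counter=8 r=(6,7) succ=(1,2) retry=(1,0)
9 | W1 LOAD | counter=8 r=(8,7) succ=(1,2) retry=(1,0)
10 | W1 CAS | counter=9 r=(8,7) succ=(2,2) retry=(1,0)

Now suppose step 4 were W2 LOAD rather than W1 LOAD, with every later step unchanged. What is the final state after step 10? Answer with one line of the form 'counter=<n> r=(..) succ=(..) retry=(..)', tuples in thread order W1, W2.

counter=9 r=(8,7) succ=(2,2) retry=(1,0)

(re-executing from step 4 with the substitution; state before step 4: counter=6 r=(5,6) succ=(1,0) retry=(0,0))
4 | W2 LOAD | counter=6 r=(5,6) succ=(1,0) retry=(0,0)
5 | W2 CAS | counter=7 r=(5,6) succ=(1,1) retry=(0,0)
6 | W1 CAS | counter=7 r=(5,6) succ=(1,1) retry=(1,0)
7 | W2 LOAD | counter=7 r=(5,7) succ=(1,1) retry=(1,0)
8 | W2 CAS | counter=8 r=(5,7) succ=(1,2) retry=(1,0)
9 | W1 LOAD | counter=8 r=(8,7) succ=(1,2) retry=(1,0)
10 | W1 CAS | counter=9 r=(8,7) succ=(2,2) retry=(1,0)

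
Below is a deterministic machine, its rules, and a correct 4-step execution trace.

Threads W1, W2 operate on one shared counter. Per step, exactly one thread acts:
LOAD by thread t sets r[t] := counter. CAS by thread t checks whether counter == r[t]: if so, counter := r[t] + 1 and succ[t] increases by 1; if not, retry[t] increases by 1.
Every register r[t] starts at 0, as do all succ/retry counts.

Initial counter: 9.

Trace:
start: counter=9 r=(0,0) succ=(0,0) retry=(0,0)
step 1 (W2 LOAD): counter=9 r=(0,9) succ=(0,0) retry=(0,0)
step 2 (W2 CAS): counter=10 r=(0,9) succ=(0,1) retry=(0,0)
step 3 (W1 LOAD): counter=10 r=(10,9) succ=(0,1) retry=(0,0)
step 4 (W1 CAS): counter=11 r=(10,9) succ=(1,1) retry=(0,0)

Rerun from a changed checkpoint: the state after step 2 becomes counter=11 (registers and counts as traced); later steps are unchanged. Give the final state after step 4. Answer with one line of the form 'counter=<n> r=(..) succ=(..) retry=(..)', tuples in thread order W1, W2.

counter=12 r=(11,9) succ=(1,1) retry=(0,0)

state after step 2 := counter=11 r=(0,9) succ=(0,1) retry=(0,0)
step 3 (W1 LOAD): counter=11 r=(11,9) succ=(0,1) retry=(0,0)
step 4 (W1 CAS): counter=12 r=(11,9) succ=(1,1) retry=(0,0)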